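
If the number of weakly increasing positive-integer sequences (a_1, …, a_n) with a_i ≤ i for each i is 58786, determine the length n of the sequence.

Such sub-staircase sequences of length n are counted by C_n, and C_11 = 58786.

11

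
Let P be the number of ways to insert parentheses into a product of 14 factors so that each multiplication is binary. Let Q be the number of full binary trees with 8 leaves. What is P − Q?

Bracketing 14 factors into binary products is counted by C_{14−1} = C_13. So P = C_13 = 742900.
Full binary trees with 8 leaves have 8−1 = 7 internal nodes, so there are C_7 of them. So Q = C_7 = 429.
P − Q = 742900 − 429 = 742471.

742471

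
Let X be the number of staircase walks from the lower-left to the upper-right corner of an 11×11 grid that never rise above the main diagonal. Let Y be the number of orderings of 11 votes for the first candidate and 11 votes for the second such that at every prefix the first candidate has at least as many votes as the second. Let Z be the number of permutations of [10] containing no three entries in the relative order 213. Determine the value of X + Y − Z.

100776

Monotone paths in an n×n grid that stay weakly below the diagonal are counted by C_n; here n = 11. So X = C_11 = 58786.
Reading a vote for the leader as '(' and for the other as ')' turns such a sequence into a balanced string of 11 pairs, so the count is C_11. So Y = C_11 = 58786.
For any fixed pattern of length 3, the pattern-avoiding permutations of [10] number C_10. So Z = C_10 = 16796.
X + Y − Z = 58786 + 58786 − 16796 = 100776.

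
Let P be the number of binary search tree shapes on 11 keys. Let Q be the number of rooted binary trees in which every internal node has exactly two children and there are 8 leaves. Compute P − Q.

Binary trees (left/right distinguished) on n nodes are counted by C_n; here n = 11. So P = C_11 = 58786.
A full binary tree with L leaves has L−1 internal nodes and is counted by C_{L−1}; L = 8 gives C_7. So Q = C_7 = 429.
P − Q = 58786 − 429 = 58357.

58357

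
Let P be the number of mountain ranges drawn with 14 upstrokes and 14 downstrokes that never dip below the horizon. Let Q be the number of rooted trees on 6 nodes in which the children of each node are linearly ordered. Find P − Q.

Paths of 14 up- and 14 down-steps that never dip below the axis are Dyck paths; their count is C_14. So P = C_14 = 2674440.
Rooted ordered (plane) trees on m nodes have m−1 edges and are counted by C_{m−1}; m = 6 gives C_5. So Q = C_5 = 42.
P − Q = 2674440 − 42 = 2674398.

2674398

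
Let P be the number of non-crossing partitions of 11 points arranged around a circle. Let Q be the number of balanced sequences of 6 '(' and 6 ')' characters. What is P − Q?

The non-crossing partitions of [11] form a lattice of size C_11. So P = C_11 = 58786.
With 6 pairs the number of balanced bracket strings is the Catalan number C_6. So Q = C_6 = 132.
P − Q = 58786 − 132 = 58654.

58654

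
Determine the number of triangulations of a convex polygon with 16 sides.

2674440

Triangulations of a convex m-gon are counted by C_{m−2}; with m = 16 this is C_14.
C_14 = C(28,14)/15 = 40116600/15 = 2674440.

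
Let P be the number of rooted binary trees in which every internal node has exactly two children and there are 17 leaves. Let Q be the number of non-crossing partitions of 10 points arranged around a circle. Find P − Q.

A full binary tree with L leaves has L−1 internal nodes and is counted by C_{L−1}; L = 17 gives C_16. So P = C_16 = 35357670.
Non-crossing partitions of an n-element set are counted by C_n; here n = 10. So Q = C_10 = 16796.
P − Q = 35357670 − 16796 = 35340874.

35340874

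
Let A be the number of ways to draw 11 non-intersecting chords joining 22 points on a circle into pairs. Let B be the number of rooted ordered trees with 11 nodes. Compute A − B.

Non-crossing perfect matchings of 2n points on a circle are counted by C_n; with 22 points, n = 11. So A = C_11 = 58786.
A rooted plane tree on 11 nodes has 10 edges, and such trees are counted by C_10. So B = C_10 = 16796.
A − B = 58786 − 16796 = 41990.

41990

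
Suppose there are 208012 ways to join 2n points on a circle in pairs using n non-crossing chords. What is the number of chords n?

12

Non-crossing pairings of 2n points on a circle are counted by C_n; 208012 = C_12.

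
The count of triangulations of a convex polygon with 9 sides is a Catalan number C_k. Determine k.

7

A convex 9-gon is triangulated into 7 triangles, and the number of such triangulations is the Catalan number C_{9−2} = C_7.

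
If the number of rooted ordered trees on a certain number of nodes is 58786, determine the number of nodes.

Rooted ordered trees on m nodes are counted by C_{m−1}. Since C_11 = 58786, the index is 11.
So the index is 11, and the number of nodes is 11 + 1 = 12.

12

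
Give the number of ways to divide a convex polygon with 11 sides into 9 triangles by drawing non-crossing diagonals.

4862

The number of triangulations of an 11-gon is the Catalan number C_9 (index = sides − 2).
C_9 = 4862.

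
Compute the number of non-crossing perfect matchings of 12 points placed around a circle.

132

Non-crossing perfect matchings of 2n points on a circle are counted by C_n; with 12 points, n = 6.
C_6 = 132.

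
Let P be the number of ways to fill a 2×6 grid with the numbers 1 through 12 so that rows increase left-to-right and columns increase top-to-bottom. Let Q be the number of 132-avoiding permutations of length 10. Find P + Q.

Standard Young tableaux of shape 2×n are counted by C_n; here n = 6. So P = C_6 = 132.
For any fixed pattern of length 3, the pattern-avoiding permutations of [10] number C_10. So Q = C_10 = 16796.
P + Q = 132 + 16796 = 16928.

16928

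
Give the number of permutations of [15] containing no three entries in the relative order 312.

9694845

For any fixed pattern of length 3, the pattern-avoiding permutations of [15] number C_15.
C_15 = C_14 · 2(2·14+1)/(14+2) = 2674440 · 58/16 = 9694845.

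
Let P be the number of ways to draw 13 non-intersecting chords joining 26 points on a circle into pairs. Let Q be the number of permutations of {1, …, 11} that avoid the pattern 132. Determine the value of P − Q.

Non-crossing perfect matchings of 2n points on a circle are counted by C_n; with 26 points, n = 13. So P = C_13 = 742900.
For any fixed pattern of length 3, the pattern-avoiding permutations of [11] number C_11. So Q = C_11 = 58786.
P − Q = 742900 − 58786 = 684114.

684114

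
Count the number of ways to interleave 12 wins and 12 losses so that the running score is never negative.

Reading a vote for the leader as '(' and for the other as ')' turns such a sequence into a balanced string of 12 pairs, so the count is C_12.
C_12 = C(24,12)/13 = 2704156/13 = 208012.

208012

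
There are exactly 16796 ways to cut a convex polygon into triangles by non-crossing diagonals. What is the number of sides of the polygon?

Triangulations of a convex m-gon are counted by C_{m−2}; 16796 = C_10.
So m − 2 = 10, giving m = 12 sides.

12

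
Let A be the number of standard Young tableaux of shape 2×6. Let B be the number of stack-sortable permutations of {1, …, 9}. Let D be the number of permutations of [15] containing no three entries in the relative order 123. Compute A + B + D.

9699839

By the hook-length formula (or a Dyck-path bijection), SYT of shape 2×6 number C_6. So A = C_6 = 132.
By Knuth's characterisation, the stack-sortable permutations of length 9 are the 231-avoiders, numbering C_9. So B = C_9 = 4862.
Permutations of [n] avoiding any single length-3 pattern are counted by C_n; here n = 15. So D = C_15 = 9694845.
A + B + D = 132 + 4862 + 9694845 = 9699839.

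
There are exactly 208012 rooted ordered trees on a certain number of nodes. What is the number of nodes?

13

Rooted ordered trees on m nodes are counted by C_{m−1}; 208012 = C_12.
So the index is 12, and the number of nodes is 12 + 1 = 13.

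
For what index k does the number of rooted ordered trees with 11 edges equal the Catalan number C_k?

Rooted ordered trees with n edges are counted by C_n; here n = 11.

11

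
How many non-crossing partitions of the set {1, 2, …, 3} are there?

The non-crossing partitions of [3] form a lattice of size C_3.
C_3 = 5.

5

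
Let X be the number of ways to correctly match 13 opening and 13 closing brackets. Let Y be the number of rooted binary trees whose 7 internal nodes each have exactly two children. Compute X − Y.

742471

A balanced arrangement of 13 bracket pairs is a Dyck word of semilength 13, so the count is C_13. So X = C_13 = 742900.
The number of full binary trees on 7 internal nodes is the Catalan number C_7. So Y = C_7 = 429.
X − Y = 742900 − 429 = 742471.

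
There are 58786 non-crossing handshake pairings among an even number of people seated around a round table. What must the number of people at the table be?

Non-crossing handshake pairings of 2n people are counted by C_n; 58786 = C_11.
So n = 11, and there are 2n = 22 people.

22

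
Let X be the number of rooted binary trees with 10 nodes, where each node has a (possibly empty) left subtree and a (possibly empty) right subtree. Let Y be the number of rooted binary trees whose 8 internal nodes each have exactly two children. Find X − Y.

15366

Binary trees (left/right distinguished) on n nodes are counted by C_n; here n = 10. So X = C_10 = 16796.
Full binary trees with n internal nodes are counted by C_n; here n = 8. So Y = C_8 = 1430.
X − Y = 16796 − 1430 = 15366.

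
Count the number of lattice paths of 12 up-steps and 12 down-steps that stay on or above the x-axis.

208012

A Dyck path with 12 up-steps and 12 down-steps has semilength 12, so there are C_12 of them.
C_12 = C(24,12)/13 = 2704156/13 = 208012.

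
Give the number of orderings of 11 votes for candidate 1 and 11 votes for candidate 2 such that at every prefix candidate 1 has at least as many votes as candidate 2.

58786

Reading a vote for the leader as '(' and for the other as ')' turns such a sequence into a balanced string of 11 pairs, so the count is C_11.
C_11 = 58786.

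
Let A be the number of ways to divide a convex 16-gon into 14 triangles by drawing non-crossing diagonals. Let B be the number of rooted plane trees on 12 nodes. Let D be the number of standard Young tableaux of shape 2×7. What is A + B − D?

2732797

Triangulations of a convex m-gon are counted by C_{m−2}; with m = 16 this is C_14. So A = C_14 = 2674440.
Rooted ordered (plane) trees on m nodes have m−1 edges and are counted by C_{m−1}; m = 12 gives C_11. So B = C_11 = 58786.
By the hook-length formula (or a Dyck-path bijection), SYT of shape 2×7 number C_7. So D = C_7 = 429.
A + B − D = 2674440 + 58786 − 429 = 2732797.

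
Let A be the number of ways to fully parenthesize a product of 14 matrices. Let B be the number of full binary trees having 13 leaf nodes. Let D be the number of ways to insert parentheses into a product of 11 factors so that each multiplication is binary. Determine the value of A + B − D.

Parenthesizations of m factors correspond to full binary trees with m leaves, counted by C_{m−1}; m = 14 gives C_13. So A = C_13 = 742900.
A full binary tree with L leaves has L−1 internal nodes and is counted by C_{L−1}; L = 13 gives C_12. So B = C_12 = 208012.
Ways to associate a product of 11 factors correspond to binary trees on 11 leaves, so the count is C_10. So D = C_10 = 16796.
A + B − D = 742900 + 208012 − 16796 = 934116.

934116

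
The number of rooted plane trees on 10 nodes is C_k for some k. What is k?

9

Rooted ordered (plane) trees on m nodes have m−1 edges and are counted by C_{m−1}; m = 10 gives C_9.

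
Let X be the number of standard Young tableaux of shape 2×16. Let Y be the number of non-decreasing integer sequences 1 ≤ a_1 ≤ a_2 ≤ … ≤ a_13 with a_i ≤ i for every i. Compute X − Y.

34614770

Standard Young tableaux of shape 2×n are counted by C_n; here n = 16. So X = C_16 = 35357670.
Such sub-staircase sequences of length n are counted by C_n; here n = 13. So Y = C_13 = 742900.
X − Y = 35357670 − 742900 = 34614770.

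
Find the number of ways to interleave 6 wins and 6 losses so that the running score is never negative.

Ballot sequences with n votes each where one side never trails are Dyck words, counted by C_n; here n = 6.
C_6 = C(12,6)/7 = 924/7 = 132.

132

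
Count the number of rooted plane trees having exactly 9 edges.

A rooted plane tree with 9 edges has 10 nodes, and the count is C_9.
C_9 = C(18,9)/10 = 48620/10 = 4862.

4862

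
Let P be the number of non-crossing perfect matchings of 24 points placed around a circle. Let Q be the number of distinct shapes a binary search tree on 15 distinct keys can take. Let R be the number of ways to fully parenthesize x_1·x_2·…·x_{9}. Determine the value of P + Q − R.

9901427

Non-crossing perfect matchings of 2n points on a circle are counted by C_n; with 24 points, n = 12. So P = C_12 = 208012.
Binary trees (left/right distinguished) on n nodes are counted by C_n; here n = 15. So Q = C_15 = 9694845.
Parenthesizations of m factors correspond to full binary trees with m leaves, counted by C_{m−1}; m = 9 gives C_8. So R = C_8 = 1430.
P + Q − R = 208012 + 9694845 − 1430 = 9901427.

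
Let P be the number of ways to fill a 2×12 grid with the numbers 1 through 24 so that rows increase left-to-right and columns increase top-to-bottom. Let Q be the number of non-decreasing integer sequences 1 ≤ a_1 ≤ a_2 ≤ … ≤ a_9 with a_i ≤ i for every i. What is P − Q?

203150

Standard Young tableaux of shape 2×n are counted by C_n; here n = 12. So P = C_12 = 208012.
Such sub-staircase sequences of length n are counted by C_n; here n = 9. So Q = C_9 = 4862.
P − Q = 208012 − 4862 = 203150.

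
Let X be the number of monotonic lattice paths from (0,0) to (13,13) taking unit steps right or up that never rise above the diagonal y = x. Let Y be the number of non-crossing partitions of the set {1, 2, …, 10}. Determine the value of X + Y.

759696

Sub-diagonal monotone paths from (0,0) to (13,13) biject with Dyck paths of semilength 13, giving C_13. So X = C_13 = 742900.
The non-crossing partitions of [10] form a lattice of size C_10. So Y = C_10 = 16796.
X + Y = 742900 + 16796 = 759696.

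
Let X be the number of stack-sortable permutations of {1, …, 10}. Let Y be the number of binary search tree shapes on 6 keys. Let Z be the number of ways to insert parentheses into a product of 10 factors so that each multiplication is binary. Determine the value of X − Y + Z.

Stack-sortable permutations are exactly the 231-avoiding ones, counted by C_n; here n = 10. So X = C_10 = 16796.
Rooted binary trees with 6 nodes (each child slot possibly empty) number C_6. So Y = C_6 = 132.
Parenthesizations of m factors correspond to full binary trees with m leaves, counted by C_{m−1}; m = 10 gives C_9. So Z = C_9 = 4862.
X − Y + Z = 16796 − 132 + 4862 = 21526.

21526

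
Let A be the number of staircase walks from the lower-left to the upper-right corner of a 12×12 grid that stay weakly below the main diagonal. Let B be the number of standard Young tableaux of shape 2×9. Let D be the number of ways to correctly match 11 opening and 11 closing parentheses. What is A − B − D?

144364

Monotone paths in an n×n grid that stay weakly below the diagonal are counted by C_n; here n = 12. So A = C_12 = 208012.
Standard Young tableaux of shape 2×n are counted by C_n; here n = 9. So B = C_9 = 4862.
With 11 pairs the number of balanced bracket strings is the Catalan number C_11. So D = C_11 = 58786.
A − B − D = 208012 − 4862 − 58786 = 144364.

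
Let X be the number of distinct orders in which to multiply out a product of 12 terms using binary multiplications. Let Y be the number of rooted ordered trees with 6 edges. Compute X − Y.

Bracketing 12 factors into binary products is counted by C_{12−1} = C_11. So X = C_11 = 58786.
A rooted plane tree with 6 edges has 7 nodes, and the count is C_6. So Y = C_6 = 132.
X − Y = 58786 − 132 = 58654.

58654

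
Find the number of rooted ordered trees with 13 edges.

742900

A rooted plane tree with 13 edges has 14 nodes, and the count is C_13.
C_13 = C(26,13)/14 = 10400600/14 = 742900.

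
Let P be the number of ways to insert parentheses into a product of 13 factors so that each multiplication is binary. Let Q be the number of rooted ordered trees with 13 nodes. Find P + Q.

416024

Ways to associate a product of 13 factors correspond to binary trees on 13 leaves, so the count is C_12. So P = C_12 = 208012.
A rooted plane tree on 13 nodes has 12 edges, and such trees are counted by C_12. So Q = C_12 = 208012.
P + Q = 208012 + 208012 = 416024.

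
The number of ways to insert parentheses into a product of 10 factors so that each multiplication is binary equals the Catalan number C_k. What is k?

9

Ways to associate a product of 10 factors correspond to binary trees on 10 leaves, so the count is C_9.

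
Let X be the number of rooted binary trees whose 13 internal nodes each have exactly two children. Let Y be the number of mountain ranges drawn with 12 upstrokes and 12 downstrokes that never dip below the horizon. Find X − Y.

Full binary trees with n internal nodes are counted by C_n; here n = 13. So X = C_13 = 742900.
Paths of 12 up- and 12 down-steps that never dip below the axis are Dyck paths; their count is C_12. So Y = C_12 = 208012.
X − Y = 742900 − 208012 = 534888.

534888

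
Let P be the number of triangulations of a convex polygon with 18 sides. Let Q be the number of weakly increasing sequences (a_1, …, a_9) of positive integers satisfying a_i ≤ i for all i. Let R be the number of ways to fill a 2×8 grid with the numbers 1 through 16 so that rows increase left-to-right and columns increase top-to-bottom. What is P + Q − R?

35361102

A convex 18-gon is triangulated into 16 triangles, and the number of such triangulations is the Catalan number C_{18−2} = C_16. So P = C_16 = 35357670.
Weakly increasing sequences with a_i ≤ i biject with Dyck paths of semilength 9, so there are C_9. So Q = C_9 = 4862.
By the hook-length formula (or a Dyck-path bijection), SYT of shape 2×8 number C_8. So R = C_8 = 1430.
P + Q − R = 35357670 + 4862 − 1430 = 35361102.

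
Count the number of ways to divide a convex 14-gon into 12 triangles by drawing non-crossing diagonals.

208012

A convex 14-gon is triangulated into 12 triangles, and the number of such triangulations is the Catalan number C_{14−2} = C_12.
C_12 = C(24,12)/13 = 2704156/13 = 208012.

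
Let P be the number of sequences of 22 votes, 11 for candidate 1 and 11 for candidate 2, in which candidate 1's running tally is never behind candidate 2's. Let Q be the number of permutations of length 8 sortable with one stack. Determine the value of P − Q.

57356

Reading a vote for the leader as '(' and for the other as ')' turns such a sequence into a balanced string of 11 pairs, so the count is C_11. So P = C_11 = 58786.
By Knuth's characterisation, the stack-sortable permutations of length 8 are the 231-avoiders, numbering C_8. So Q = C_8 = 1430.
P − Q = 58786 − 1430 = 57356.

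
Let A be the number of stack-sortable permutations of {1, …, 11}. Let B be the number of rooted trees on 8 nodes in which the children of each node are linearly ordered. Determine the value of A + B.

By Knuth's characterisation, the stack-sortable permutations of length 11 are the 231-avoiders, numbering C_11. So A = C_11 = 58786.
Rooted ordered (plane) trees on m nodes have m−1 edges and are counted by C_{m−1}; m = 8 gives C_7. So B = C_7 = 429.
A + B = 58786 + 429 = 59215.

59215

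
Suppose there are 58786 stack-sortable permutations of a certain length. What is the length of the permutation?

11

Stack-sortable permutations of [n] are counted by C_n, and C_11 = 58786.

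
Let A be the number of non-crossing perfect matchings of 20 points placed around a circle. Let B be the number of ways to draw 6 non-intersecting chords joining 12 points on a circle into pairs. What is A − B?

Non-crossing perfect matchings of 2n points on a circle are counted by C_n; with 20 points, n = 10. So A = C_10 = 16796.
Non-crossing perfect matchings of 2n points on a circle are counted by C_n; with 12 points, n = 6. So B = C_6 = 132.
A − B = 16796 − 132 = 16664.

16664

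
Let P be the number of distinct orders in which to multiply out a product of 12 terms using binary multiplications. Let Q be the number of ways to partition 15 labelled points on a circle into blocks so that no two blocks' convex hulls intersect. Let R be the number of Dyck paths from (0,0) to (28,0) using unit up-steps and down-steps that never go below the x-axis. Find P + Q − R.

Bracketing 12 factors into binary products is counted by C_{12−1} = C_11. So P = C_11 = 58786.
The non-crossing partitions of [15] form a lattice of size C_15. So Q = C_15 = 9694845.
Paths of 14 up- and 14 down-steps that never dip below the axis are Dyck paths; their count is C_14. So R = C_14 = 2674440.
P + Q − R = 58786 + 9694845 − 2674440 = 7079191.

7079191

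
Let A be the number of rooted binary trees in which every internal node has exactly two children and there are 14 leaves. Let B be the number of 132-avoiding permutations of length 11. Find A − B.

684114

Full binary trees with 14 leaves have 14−1 = 13 internal nodes, so there are C_13 of them. So A = C_13 = 742900.
Permutations of [n] avoiding any single length-3 pattern are counted by C_n; here n = 11. So B = C_11 = 58786.
A − B = 742900 − 58786 = 684114.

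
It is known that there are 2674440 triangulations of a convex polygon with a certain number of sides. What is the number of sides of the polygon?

16

Triangulations of a convex m-gon are counted by C_{m−2}. The Catalan number equal to 2674440 is C_14.
So m − 2 = 14, giving m = 16 sides.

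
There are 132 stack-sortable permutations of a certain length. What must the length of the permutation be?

Stack-sortable permutations of [n] are counted by C_n. The Catalan number equal to 132 is C_6.

6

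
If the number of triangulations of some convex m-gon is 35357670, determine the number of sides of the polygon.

Triangulations of a convex m-gon are counted by C_{m−2}. The Catalan number equal to 35357670 is C_16.
So m − 2 = 16, giving m = 18 sides.

18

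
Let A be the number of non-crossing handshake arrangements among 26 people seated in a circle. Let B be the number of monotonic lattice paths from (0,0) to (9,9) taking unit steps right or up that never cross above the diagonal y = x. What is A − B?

738038

Non-crossing handshake pairings of 2n people are counted by C_n; 26 people gives n = 13. So A = C_13 = 742900.
Monotone paths in an n×n grid that stay weakly below the diagonal are counted by C_n; here n = 9. So B = C_9 = 4862.
A − B = 742900 − 4862 = 738038.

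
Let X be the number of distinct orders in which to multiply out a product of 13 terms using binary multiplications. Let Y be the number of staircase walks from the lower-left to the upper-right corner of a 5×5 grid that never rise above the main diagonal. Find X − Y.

Parenthesizations of m factors correspond to full binary trees with m leaves, counted by C_{m−1}; m = 13 gives C_12. So X = C_12 = 208012.
Sub-diagonal monotone paths from (0,0) to (5,5) biject with Dyck paths of semilength 5, giving C_5. So Y = C_5 = 42.
X − Y = 208012 − 42 = 207970.

207970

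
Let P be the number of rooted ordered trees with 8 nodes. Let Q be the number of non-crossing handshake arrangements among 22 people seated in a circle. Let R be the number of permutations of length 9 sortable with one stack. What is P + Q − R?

Rooted ordered (plane) trees on m nodes have m−1 edges and are counted by C_{m−1}; m = 8 gives C_7. So P = C_7 = 429.
Non-crossing handshake pairings of 2n people are counted by C_n; 22 people gives n = 11. So Q = C_11 = 58786.
By Knuth's characterisation, the stack-sortable permutations of length 9 are the 231-avoiders, numbering C_9. So R = C_9 = 4862.
P + Q − R = 429 + 58786 − 4862 = 54353.

54353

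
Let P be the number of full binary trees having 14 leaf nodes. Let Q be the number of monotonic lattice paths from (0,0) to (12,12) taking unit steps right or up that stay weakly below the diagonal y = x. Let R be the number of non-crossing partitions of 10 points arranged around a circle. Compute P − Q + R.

551684

A full binary tree with L leaves has L−1 internal nodes and is counted by C_{L−1}; L = 14 gives C_13. So P = C_13 = 742900.
Sub-diagonal monotone paths from (0,0) to (12,12) biject with Dyck paths of semilength 12, giving C_12. So Q = C_12 = 208012.
Non-crossing partitions of an n-element set are counted by C_n; here n = 10. So R = C_10 = 16796.
P − Q + R = 742900 − 208012 + 16796 = 551684.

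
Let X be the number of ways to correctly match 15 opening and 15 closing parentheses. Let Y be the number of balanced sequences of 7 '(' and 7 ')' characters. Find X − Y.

9694416

With 15 pairs the number of balanced bracket strings is the Catalan number C_15. So X = C_15 = 9694845.
A balanced arrangement of 7 bracket pairs is a Dyck word of semilength 7, so the count is C_7. So Y = C_7 = 429.
X − Y = 9694845 − 429 = 9694416.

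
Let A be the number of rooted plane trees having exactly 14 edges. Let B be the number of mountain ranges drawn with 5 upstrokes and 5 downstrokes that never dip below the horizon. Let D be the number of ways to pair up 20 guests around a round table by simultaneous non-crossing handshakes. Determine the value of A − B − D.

2657602

Rooted ordered trees with n edges are counted by C_n; here n = 14. So A = C_14 = 2674440.
A Dyck path with 5 up-steps and 5 down-steps has semilength 5, so there are C_5 of them. So B = C_5 = 42.
With 20 = 2·10 people, non-crossing handshake pairings are non-crossing perfect matchings on a circle, counted by C_10. So D = C_10 = 16796.
A − B − D = 2674440 − 42 − 16796 = 2657602.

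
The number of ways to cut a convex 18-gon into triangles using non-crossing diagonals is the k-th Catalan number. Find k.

A convex 18-gon is triangulated into 16 triangles, and the number of such triangulations is the Catalan number C_{18−2} = C_16.

16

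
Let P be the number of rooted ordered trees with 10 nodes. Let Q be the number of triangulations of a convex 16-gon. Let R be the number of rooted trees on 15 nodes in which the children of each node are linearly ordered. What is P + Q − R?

4862

Rooted ordered (plane) trees on m nodes have m−1 edges and are counted by C_{m−1}; m = 10 gives C_9. So P = C_9 = 4862.
The number of triangulations of a 16-gon is the Catalan number C_14 (index = sides − 2). So Q = C_14 = 2674440.
Rooted ordered (plane) trees on m nodes have m−1 edges and are counted by C_{m−1}; m = 15 gives C_14. So R = C_14 = 2674440.
P + Q − R = 4862 + 2674440 − 2674440 = 4862.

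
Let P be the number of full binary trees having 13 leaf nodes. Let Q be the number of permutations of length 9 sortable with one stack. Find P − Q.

203150

Full binary trees with 13 leaves have 13−1 = 12 internal nodes, so there are C_12 of them. So P = C_12 = 208012.
By Knuth's characterisation, the stack-sortable permutations of length 9 are the 231-avoiders, numbering C_9. So Q = C_9 = 4862.
P − Q = 208012 − 4862 = 203150.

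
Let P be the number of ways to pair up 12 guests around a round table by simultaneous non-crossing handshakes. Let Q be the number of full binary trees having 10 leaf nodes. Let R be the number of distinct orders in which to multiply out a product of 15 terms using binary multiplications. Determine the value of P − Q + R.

Non-crossing handshake pairings of 2n people are counted by C_n; 12 people gives n = 6. So P = C_6 = 132.
A full binary tree with L leaves has L−1 internal nodes and is counted by C_{L−1}; L = 10 gives C_9. So Q = C_9 = 4862.
Ways to associate a product of 15 factors correspond to binary trees on 15 leaves, so the count is C_14. So R = C_14 = 2674440.
P − Q + R = 132 − 4862 + 2674440 = 2669710.

2669710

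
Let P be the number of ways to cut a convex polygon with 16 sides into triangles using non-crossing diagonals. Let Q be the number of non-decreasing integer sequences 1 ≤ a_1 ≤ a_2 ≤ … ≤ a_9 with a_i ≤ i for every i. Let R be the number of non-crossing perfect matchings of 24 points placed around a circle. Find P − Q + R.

Triangulations of a convex m-gon are counted by C_{m−2}; with m = 16 this is C_14. So P = C_14 = 2674440.
Weakly increasing sequences with a_i ≤ i biject with Dyck paths of semilength 9, so there are C_9. So Q = C_9 = 4862.
Pairing 24 circle points by 12 non-crossing chords gives C_12 matchings. So R = C_12 = 208012.
P − Q + R = 2674440 − 4862 + 208012 = 2877590.

2877590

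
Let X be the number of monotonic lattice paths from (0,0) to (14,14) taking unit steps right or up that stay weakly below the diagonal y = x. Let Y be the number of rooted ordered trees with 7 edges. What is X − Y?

Monotone paths in an n×n grid that stay weakly below the diagonal are counted by C_n; here n = 14. So X = C_14 = 2674440.
Rooted ordered trees with n edges are counted by C_n; here n = 7. So Y = C_7 = 429.
X − Y = 2674440 − 429 = 2674011.

2674011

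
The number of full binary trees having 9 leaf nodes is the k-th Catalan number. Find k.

Full binary trees with 9 leaves have 9−1 = 8 internal nodes, so there are C_8 of them.

8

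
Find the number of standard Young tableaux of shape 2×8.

1430

By the hook-length formula (or a Dyck-path bijection), SYT of shape 2×8 number C_8.
C_8 = 1430.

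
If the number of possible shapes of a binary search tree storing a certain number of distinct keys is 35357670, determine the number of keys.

Binary search tree shapes on n keys are counted by C_n, and C_16 = 35357670.

16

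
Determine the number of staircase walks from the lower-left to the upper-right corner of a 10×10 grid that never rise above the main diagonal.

16796

Monotone paths in an n×n grid that stay weakly below the diagonal are counted by C_n; here n = 10.
C_10 = C_9 · 2(2·9+1)/(9+2) = 4862 · 38/11 = 16796.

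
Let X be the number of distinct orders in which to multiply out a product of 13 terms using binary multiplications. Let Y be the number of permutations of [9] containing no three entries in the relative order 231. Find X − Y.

Bracketing 13 factors into binary products is counted by C_{13−1} = C_12. So X = C_12 = 208012.
For any fixed pattern of length 3, the pattern-avoiding permutations of [9] number C_9. So Y = C_9 = 4862.
X − Y = 208012 − 4862 = 203150.

203150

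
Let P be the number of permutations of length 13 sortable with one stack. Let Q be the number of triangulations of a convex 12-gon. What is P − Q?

726104

By Knuth's characterisation, the stack-sortable permutations of length 13 are the 231-avoiders, numbering C_13. So P = C_13 = 742900.
The number of triangulations of a 12-gon is the Catalan number C_10 (index = sides − 2). So Q = C_10 = 16796.
P − Q = 742900 − 16796 = 726104.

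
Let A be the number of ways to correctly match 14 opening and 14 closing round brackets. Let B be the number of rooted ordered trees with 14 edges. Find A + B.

5348880

A balanced arrangement of 14 bracket pairs is a Dyck word of semilength 14, so the count is C_14. So A = C_14 = 2674440.
A rooted plane tree with 14 edges has 15 nodes, and the count is C_14. So B = C_14 = 2674440.
A + B = 2674440 + 2674440 = 5348880.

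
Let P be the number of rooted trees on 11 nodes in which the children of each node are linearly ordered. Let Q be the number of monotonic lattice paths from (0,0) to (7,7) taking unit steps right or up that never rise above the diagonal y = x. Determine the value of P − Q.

Rooted ordered (plane) trees on m nodes have m−1 edges and are counted by C_{m−1}; m = 11 gives C_10. So P = C_10 = 16796.
Monotone paths in an n×n grid that stay weakly below the diagonal are counted by C_n; here n = 7. So Q = C_7 = 429.
P − Q = 16796 − 429 = 16367.

16367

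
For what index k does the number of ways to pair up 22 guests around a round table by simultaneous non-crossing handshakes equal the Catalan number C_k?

11

With 22 = 2·11 people, non-crossing handshake pairings are non-crossing perfect matchings on a circle, counted by C_11.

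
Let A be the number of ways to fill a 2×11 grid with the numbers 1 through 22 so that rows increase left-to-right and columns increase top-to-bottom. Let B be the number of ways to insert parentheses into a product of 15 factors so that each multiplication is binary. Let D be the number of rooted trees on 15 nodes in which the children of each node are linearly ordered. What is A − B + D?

58786

Standard Young tableaux of shape 2×n are counted by C_n; here n = 11. So A = C_11 = 58786.
Parenthesizations of m factors correspond to full binary trees with m leaves, counted by C_{m−1}; m = 15 gives C_14. So B = C_14 = 2674440.
A rooted plane tree on 15 nodes has 14 edges, and such trees are counted by C_14. So D = C_14 = 2674440.
A − B + D = 58786 − 2674440 + 2674440 = 58786.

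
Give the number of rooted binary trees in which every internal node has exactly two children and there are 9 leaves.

Full binary trees with 9 leaves have 9−1 = 8 internal nodes, so there are C_8 of them.
C_8 = C(16,8)/9 = 12870/9 = 1430.

1430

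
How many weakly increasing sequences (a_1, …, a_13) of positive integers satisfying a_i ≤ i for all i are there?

742900

Such sub-staircase sequences of length n are counted by C_n; here n = 13.
C_13 = C(26,13)/14 = 10400600/14 = 742900.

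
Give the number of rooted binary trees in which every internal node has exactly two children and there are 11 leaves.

Full binary trees with 11 leaves have 11−1 = 10 internal nodes, so there are C_10 of them.
C_10 = C(20,10)/11 = 184756/11 = 16796.

16796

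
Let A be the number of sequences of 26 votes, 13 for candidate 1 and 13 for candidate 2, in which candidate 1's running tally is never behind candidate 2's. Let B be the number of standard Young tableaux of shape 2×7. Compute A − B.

742471

Reading a vote for the leader as '(' and for the other as ')' turns such a sequence into a balanced string of 13 pairs, so the count is C_13. So A = C_13 = 742900.
Standard Young tableaux of shape 2×n are counted by C_n; here n = 7. So B = C_7 = 429.
A − B = 742900 − 429 = 742471.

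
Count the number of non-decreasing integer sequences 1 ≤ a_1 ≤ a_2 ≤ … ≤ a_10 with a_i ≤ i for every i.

Weakly increasing sequences with a_i ≤ i biject with Dyck paths of semilength 10, so there are C_10.
C_10 = 16796.

16796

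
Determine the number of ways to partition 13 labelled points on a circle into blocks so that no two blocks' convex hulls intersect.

Non-crossing partitions of an n-element set are counted by C_n; here n = 13.
C_13 = 742900.

742900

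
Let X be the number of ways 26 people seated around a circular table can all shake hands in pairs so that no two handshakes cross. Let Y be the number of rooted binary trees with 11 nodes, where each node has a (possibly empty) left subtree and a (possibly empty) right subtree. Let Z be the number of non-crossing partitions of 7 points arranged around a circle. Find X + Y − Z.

Non-crossing handshake pairings of 2n people are counted by C_n; 26 people gives n = 13. So X = C_13 = 742900.
There are C_n binary search tree shapes on n keys; with n = 11 that is C_11. So Y = C_11 = 58786.
The non-crossing partitions of [7] form a lattice of size C_7. So Z = C_7 = 429.
X + Y − Z = 742900 + 58786 − 429 = 801257.

801257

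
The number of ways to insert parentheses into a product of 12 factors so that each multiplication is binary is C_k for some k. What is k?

Parenthesizations of m factors correspond to full binary trees with m leaves, counted by C_{m−1}; m = 12 gives C_11.

11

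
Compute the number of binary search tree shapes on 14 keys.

There are C_n binary search tree shapes on n keys; with n = 14 that is C_14.
C_14 = C_13 · 2(2·13+1)/(13+2) = 742900 · 54/15 = 2674440.

2674440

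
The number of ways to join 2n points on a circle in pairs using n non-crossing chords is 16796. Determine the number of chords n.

Non-crossing pairings of 2n points on a circle are counted by C_n. The Catalan number equal to 16796 is C_10.

10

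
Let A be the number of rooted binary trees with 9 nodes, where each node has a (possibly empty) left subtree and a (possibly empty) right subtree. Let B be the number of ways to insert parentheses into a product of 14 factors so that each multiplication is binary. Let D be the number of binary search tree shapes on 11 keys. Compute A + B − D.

There are C_n binary search tree shapes on n keys; with n = 9 that is C_9. So A = C_9 = 4862.
Parenthesizations of m factors correspond to full binary trees with m leaves, counted by C_{m−1}; m = 14 gives C_13. So B = C_13 = 742900.
There are C_n binary search tree shapes on n keys; with n = 11 that is C_11. So D = C_11 = 58786.
A + B − D = 4862 + 742900 − 58786 = 688976.

688976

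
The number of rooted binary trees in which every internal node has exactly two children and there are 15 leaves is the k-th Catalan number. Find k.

14

Full binary trees with 15 leaves have 15−1 = 14 internal nodes, so there are C_14 of them.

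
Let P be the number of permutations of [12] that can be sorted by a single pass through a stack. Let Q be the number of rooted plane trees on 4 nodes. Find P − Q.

208007

By Knuth's characterisation, the stack-sortable permutations of length 12 are the 231-avoiders, numbering C_12. So P = C_12 = 208012.
Rooted ordered (plane) trees on m nodes have m−1 edges and are counted by C_{m−1}; m = 4 gives C_3. So Q = C_3 = 5.
P − Q = 208012 − 5 = 208007.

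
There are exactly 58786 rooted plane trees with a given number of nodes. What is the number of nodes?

Rooted ordered trees on m nodes are counted by C_{m−1}. Since C_11 = 58786, the index is 11.
So the index is 11, and the number of nodes is 11 + 1 = 12.

12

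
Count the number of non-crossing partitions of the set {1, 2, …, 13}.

742900

Non-crossing partitions of an n-element set are counted by C_n; here n = 13.
C_13 = 742900.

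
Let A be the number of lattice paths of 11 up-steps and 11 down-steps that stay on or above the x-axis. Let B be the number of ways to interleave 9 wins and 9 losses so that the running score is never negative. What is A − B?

A Dyck path with 11 up-steps and 11 down-steps has semilength 11, so there are C_11 of them. So A = C_11 = 58786.
Ballot sequences with n votes each where one side never trails are Dyck words, counted by C_n; here n = 9. So B = C_9 = 4862.
A − B = 58786 − 4862 = 53924.

53924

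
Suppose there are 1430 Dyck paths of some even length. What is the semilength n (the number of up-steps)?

Dyck paths of semilength n are counted by C_n; 1430 = C_8.

8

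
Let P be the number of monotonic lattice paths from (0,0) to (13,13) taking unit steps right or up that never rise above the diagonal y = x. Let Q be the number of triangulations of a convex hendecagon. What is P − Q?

Sub-diagonal monotone paths from (0,0) to (13,13) biject with Dyck paths of semilength 13, giving C_13. So P = C_13 = 742900.
Triangulations of a convex m-gon are counted by C_{m−2}; with m = 11 this is C_9. So Q = C_9 = 4862.
P − Q = 742900 − 4862 = 738038.

738038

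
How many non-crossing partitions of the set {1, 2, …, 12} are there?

208012

The non-crossing partitions of [12] form a lattice of size C_12.
C_12 = C(24,12)/13 = 2704156/13 = 208012.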